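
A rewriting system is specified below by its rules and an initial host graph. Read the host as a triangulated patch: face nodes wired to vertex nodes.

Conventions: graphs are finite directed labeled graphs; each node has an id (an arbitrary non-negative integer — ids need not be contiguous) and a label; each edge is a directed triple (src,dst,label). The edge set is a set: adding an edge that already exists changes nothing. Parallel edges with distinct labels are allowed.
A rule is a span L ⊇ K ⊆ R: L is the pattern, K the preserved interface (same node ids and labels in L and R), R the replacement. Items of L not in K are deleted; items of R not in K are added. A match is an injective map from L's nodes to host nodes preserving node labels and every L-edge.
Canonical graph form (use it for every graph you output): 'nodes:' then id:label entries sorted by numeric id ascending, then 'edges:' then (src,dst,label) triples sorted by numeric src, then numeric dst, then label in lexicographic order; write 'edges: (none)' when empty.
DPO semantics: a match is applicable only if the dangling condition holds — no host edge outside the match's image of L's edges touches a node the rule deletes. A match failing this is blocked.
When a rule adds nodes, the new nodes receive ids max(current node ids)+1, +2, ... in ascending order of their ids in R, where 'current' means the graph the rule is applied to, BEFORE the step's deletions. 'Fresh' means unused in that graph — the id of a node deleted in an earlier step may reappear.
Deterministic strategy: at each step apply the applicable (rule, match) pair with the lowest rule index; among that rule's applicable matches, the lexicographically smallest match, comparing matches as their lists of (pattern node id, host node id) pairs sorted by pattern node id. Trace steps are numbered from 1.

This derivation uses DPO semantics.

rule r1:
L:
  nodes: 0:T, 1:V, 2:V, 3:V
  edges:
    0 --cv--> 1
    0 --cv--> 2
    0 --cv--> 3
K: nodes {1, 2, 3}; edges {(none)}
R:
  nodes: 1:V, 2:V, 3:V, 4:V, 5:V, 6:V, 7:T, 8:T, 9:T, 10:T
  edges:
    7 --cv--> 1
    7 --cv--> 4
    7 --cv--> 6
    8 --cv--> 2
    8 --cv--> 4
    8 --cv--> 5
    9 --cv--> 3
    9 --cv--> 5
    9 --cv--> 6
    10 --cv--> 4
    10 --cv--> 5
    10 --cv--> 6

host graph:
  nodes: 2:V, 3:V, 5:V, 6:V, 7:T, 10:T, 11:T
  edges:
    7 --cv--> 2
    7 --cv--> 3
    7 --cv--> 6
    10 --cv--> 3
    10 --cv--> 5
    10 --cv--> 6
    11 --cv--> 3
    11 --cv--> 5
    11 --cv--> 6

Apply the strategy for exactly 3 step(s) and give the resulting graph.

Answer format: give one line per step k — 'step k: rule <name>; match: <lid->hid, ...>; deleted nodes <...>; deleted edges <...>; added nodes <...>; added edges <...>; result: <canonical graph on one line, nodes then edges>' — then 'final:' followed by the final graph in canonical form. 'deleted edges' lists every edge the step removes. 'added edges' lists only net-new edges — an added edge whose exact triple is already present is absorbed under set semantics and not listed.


step 1: rule r1; match: 0->7, 1->2, 2->3, 3->6; deleted nodes 7; deleted edges (7,2,cv); (7,3,cv); (7,6,cv); added nodes 12, 13, 14, 15, 16, 17, 18; added edges (15,2,cv); (15,12,cv); (15,14,cv); (16,3,cv); (16,12,cv); (16,13,cv); (17,6,cv); (17,13,cv); (17,14,cv); (18,12,cv); (18,13,cv); (18,14,cv); result: nodes: 2:V, 3:V, 5:V, 6:V, 10:T, 11:T, 12:V, 13:V, 14:V, 15:T, 16:T, 17:T, 18:T edges: (10,3,cv); (10,5,cv); (10,6,cv); (11,3,cv); (11,5,cv); (11,6,cv); (15,2,cv); (15,12,cv); (15,14,cv); (16,3,cv); (16,12,cv); (16,13,cv); (17,6,cv); (17,13,cv); (17,14,cv); (18,12,cv); (18,13,cv); (18,14,cv)
step 2: rule r1; match: 0->10, 1->3, 2->5, 3->6; deleted nodes 10; deleted edges (10,3,cv); (10,5,cv); (10,6,cv); added nodes 19, 20, 21, 22, 23, 24, 25; added edges (22,3,cv); (22,19,cv); (22,21,cv); (23,5,cv); (23,19,cv); (23,20,cv); (24,6,cv); (24,20,cv); (24,21,cv); (25,19,cv); (25,20,cv); (25,21,cv); result: nodes: 2:V, 3:V, 5:V, 6:V, 11:T, 12:V, 13:V, 14:V, 15:T, 16:T, 17:T, 18:T, 19:V, 20:V, 21:V, 22:T, 23:T, 24:T, 25:T edges: (11,3,cv); (11,5,cv); (11,6,cv); (15,2,cv); (15,12,cv); (15,14,cv); (16,3,cv); (16,12,cv); (16,13,cv); (17,6,cv); (17,13,cv); (17,14,cv); (18,12,cv); (18,13,cv); (18,14,cv); (22,3,cv); (22,19,cv); (22,21,cv); (23,5,cv); (23,19,cv); (23,20,cv); (24,6,cv); (24,20,cv); (24,21,cv); (25,19,cv); (25,20,cv); (25,21,cv)
step 3: rule r1; match: 0->11, 1->3, 2->5, 3->6; deleted nodes 11; deleted edges (11,3,cv); (11,5,cv); (11,6,cv); added nodes 26, 27, 28, 29, 30, 31, 32; added edges (29,3,cv); (29,26,cv); (29,28,cv); (30,5,cv); (30,26,cv); (30,27,cv); (31,6,cv); (31,27,cv); (31,28,cv); (32,26,cv); (32,27,cv); (32,28,cv); result: nodes: 2:V, 3:V, 5:V, 6:V, 12:V, 13:V, 14:V, 15:T, 16:T, 17:T, 18:T, 19:V, 20:V, 21:V, 22:T, 23:T, 24:T, 25:T, 26:V, 27:V, 28:V, 29:T, 30:T, 31:T, 32:T edges: (15,2,cv); (15,12,cv); (15,14,cv); (16,3,cv); (16,12,cv); (16,13,cv); (17,6,cv); (17,13,cv); (17,14,cv); (18,12,cv); (18,13,cv); (18,14,cv); (22,3,cv); (22,19,cv); (22,21,cv); (23,5,cv); (23,19,cv); (23,20,cv); (24,6,cv); (24,20,cv); (24,21,cv); (25,19,cv); (25,20,cv); (25,21,cv); (29,3,cv); (29,26,cv); (29,28,cv); (30,5,cv); (30,26,cv); (30,27,cv); (31,6,cv); (31,27,cv); (31,28,cv); (32,26,cv); (32,27,cv); (32,28,cv)
final:
nodes: 2:V, 3:V, 5:V, 6:V, 12:V, 13:V, 14:V, 15:T, 16:T, 17:T, 18:T, 19:V, 20:V, 21:V, 22:T, 23:T, 24:T, 25:T, 26:V, 27:V, 28:V, 29:T, 30:T, 31:T, 32:T
edges: (15,2,cv); (15,12,cv); (15,14,cv); (16,3,cv); (16,12,cv); (16,13,cv); (17,6,cv); (17,13,cv); (17,14,cv); (18,12,cv); (18,13,cv); (18,14,cv); (22,3,cv); (22,19,cv); (22,21,cv); (23,5,cv); (23,19,cv); (23,20,cv); (24,6,cv); (24,20,cv); (24,21,cv); (25,19,cv); (25,20,cv); (25,21,cv); (29,3,cv); (29,26,cv); (29,28,cv); (30,5,cv); (30,26,cv); (30,27,cv); (31,6,cv); (31,27,cv); (31,28,cv); (32,26,cv); (32,27,cv); (32,28,cv)


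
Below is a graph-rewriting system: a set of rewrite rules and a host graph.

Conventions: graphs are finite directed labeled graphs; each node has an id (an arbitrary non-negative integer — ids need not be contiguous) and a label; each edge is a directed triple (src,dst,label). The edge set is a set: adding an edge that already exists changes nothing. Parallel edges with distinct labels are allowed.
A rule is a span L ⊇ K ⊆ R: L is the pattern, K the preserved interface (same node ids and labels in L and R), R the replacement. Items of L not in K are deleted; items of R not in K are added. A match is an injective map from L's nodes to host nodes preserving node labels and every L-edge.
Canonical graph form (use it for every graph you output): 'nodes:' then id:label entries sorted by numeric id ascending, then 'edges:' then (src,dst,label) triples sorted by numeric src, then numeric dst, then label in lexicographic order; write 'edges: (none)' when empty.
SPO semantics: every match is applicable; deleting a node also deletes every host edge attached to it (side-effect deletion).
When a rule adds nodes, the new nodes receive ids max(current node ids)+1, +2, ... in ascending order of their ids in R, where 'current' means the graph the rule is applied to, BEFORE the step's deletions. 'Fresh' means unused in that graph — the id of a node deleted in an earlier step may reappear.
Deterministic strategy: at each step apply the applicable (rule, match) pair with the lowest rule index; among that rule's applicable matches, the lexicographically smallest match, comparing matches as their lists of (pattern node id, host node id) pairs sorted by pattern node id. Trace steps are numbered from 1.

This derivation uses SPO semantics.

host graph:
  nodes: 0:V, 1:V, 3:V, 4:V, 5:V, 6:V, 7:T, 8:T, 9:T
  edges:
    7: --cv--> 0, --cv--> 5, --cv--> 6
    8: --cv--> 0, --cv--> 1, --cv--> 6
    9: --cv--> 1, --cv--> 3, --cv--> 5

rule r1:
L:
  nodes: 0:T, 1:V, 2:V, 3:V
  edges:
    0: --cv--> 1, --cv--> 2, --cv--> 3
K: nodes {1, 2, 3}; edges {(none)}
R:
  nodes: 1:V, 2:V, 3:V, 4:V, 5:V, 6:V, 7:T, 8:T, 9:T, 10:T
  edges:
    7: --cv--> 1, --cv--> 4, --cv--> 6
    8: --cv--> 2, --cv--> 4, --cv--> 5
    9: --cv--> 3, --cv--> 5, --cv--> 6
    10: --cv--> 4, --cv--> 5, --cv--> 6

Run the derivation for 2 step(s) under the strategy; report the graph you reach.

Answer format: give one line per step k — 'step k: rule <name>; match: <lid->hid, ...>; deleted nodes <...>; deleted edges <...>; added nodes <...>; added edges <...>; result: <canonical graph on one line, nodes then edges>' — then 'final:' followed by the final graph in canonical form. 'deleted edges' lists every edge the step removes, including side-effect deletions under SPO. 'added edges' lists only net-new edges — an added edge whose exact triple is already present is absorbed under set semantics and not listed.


step 1: rule r1; match: 0->7, 1->0, 2->5, 3->6; deleted nodes 7; deleted edges (7,0,cv); (7,5,cv); (7,6,cv); added nodes 10, 11, 12, 13, 14, 15, 16; added edges (13,0,cv); (13,10,cv); (13,12,cv); (14,5,cv); (14,10,cv); (14,11,cv); (15,6,cv); (15,11,cv); (15,12,cv); (16,10,cv); (16,11,cv); (16,12,cv); result: nodes: 0:V, 1:V, 3:V, 4:V, 5:V, 6:V, 8:T, 9:T, 10:V, 11:V, 12:V, 13:T, 14:T, 15:T, 16:T edges: (8,0,cv); (8,1,cv); (8,6,cv); (9,1,cv); (9,3,cv); (9,5,cv); (13,0,cv); (13,10,cv); (13,12,cv); (14,5,cv); (14,10,cv); (14,11,cv); (15,6,cv); (15,11,cv); (15,12,cv); (16,10,cv); (16,11,cv); (16,12,cv)
step 2: rule r1; match: 0->8, 1->0, 2->1, 3->6; deleted nodes 8; deleted edges (8,0,cv); (8,1,cv); (8,6,cv); added nodes 17, 18, 19, 20, 21, 22, 23; added edges (20,0,cv); (20,17,cv); (20,19,cv); (21,1,cv); (21,17,cv); (21,18,cv); (22,6,cv); (22,18,cv); (22,19,cv); (23,17,cv); (23,18,cv); (23,19,cv); result: nodes: 0:V, 1:V, 3:V, 4:V, 5:V, 6:V, 9:T, 10:V, 11:V, 12:V, 13:T, 14:T, 15:T, 16:T, 17:V, 18:V, 19:V, 20:T, 21:T, 22:T, 23:T edges: (9,1,cv); (9,3,cv); (9,5,cv); (13,0,cv); (13,10,cv); (13,12,cv); (14,5,cv); (14,10,cv); (14,11,cv); (15,6,cv); (15,11,cv); (15,12,cv); (16,10,cv); (16,11,cv); (16,12,cv); (20,0,cv); (20,17,cv); (20,19,cv); (21,1,cv); (21,17,cv); (21,18,cv); (22,6,cv); (22,18,cv); (22,19,cv); (23,17,cv); (23,18,cv); (23,19,cv)
final:
nodes: 0:V, 1:V, 3:V, 4:V, 5:V, 6:V, 9:T, 10:V, 11:V, 12:V, 13:T, 14:T, 15:T, 16:T, 17:V, 18:V, 19:V, 20:T, 21:T, 22:T, 23:T
edges: (9,1,cv); (9,3,cv); (9,5,cv); (13,0,cv); (13,10,cv); (13,12,cv); (14,5,cv); (14,10,cv); (14,11,cv); (15,6,cv); (15,11,cv); (15,12,cv); (16,10,cv); (16,11,cv); (16,12,cv); (20,0,cv); (20,17,cv); (20,19,cv); (21,1,cv); (21,17,cv); (21,18,cv); (22,6,cv); (22,18,cv); (22,19,cv); (23,17,cv); (23,18,cv); (23,19,cv)


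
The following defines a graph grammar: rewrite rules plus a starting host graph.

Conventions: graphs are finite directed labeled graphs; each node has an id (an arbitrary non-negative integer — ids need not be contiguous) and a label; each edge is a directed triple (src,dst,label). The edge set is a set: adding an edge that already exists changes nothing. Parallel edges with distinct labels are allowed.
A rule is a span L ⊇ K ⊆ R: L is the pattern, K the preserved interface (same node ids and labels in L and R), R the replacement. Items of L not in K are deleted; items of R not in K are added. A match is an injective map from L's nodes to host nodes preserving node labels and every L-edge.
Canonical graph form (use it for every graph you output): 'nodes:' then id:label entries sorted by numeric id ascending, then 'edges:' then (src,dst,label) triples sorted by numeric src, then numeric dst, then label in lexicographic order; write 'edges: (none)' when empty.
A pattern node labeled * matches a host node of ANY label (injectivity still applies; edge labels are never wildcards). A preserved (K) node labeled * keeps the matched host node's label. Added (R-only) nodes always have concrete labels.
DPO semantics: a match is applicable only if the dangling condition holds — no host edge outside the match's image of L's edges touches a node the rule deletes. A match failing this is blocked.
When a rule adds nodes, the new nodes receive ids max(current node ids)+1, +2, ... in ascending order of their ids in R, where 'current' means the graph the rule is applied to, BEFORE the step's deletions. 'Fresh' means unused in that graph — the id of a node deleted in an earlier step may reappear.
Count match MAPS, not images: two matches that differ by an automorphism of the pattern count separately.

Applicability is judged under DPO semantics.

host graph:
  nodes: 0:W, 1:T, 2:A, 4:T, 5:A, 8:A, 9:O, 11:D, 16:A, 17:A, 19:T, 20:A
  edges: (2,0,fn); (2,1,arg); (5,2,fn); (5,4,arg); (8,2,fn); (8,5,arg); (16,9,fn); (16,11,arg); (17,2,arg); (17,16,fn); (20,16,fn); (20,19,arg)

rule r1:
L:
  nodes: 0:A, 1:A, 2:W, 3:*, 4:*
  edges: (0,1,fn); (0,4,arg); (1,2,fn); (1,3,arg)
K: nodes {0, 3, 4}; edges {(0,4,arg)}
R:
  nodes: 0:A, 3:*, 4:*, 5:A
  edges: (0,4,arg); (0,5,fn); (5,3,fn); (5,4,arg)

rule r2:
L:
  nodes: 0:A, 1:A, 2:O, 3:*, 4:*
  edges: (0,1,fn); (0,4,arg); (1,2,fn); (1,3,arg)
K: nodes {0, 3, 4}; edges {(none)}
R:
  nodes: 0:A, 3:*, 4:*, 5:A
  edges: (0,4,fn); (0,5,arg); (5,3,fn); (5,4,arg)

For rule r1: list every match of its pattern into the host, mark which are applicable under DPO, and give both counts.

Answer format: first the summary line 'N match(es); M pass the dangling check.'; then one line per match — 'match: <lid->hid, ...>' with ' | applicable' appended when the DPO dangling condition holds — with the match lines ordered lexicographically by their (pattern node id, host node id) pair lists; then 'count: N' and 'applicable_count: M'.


2 match(es); 0 pass the dangling check.
match: 0->5, 1->2, 2->0, 3->1, 4->4
match: 0->8, 1->2, 2->0, 3->1, 4->5
count: 2
applicable_count: 0


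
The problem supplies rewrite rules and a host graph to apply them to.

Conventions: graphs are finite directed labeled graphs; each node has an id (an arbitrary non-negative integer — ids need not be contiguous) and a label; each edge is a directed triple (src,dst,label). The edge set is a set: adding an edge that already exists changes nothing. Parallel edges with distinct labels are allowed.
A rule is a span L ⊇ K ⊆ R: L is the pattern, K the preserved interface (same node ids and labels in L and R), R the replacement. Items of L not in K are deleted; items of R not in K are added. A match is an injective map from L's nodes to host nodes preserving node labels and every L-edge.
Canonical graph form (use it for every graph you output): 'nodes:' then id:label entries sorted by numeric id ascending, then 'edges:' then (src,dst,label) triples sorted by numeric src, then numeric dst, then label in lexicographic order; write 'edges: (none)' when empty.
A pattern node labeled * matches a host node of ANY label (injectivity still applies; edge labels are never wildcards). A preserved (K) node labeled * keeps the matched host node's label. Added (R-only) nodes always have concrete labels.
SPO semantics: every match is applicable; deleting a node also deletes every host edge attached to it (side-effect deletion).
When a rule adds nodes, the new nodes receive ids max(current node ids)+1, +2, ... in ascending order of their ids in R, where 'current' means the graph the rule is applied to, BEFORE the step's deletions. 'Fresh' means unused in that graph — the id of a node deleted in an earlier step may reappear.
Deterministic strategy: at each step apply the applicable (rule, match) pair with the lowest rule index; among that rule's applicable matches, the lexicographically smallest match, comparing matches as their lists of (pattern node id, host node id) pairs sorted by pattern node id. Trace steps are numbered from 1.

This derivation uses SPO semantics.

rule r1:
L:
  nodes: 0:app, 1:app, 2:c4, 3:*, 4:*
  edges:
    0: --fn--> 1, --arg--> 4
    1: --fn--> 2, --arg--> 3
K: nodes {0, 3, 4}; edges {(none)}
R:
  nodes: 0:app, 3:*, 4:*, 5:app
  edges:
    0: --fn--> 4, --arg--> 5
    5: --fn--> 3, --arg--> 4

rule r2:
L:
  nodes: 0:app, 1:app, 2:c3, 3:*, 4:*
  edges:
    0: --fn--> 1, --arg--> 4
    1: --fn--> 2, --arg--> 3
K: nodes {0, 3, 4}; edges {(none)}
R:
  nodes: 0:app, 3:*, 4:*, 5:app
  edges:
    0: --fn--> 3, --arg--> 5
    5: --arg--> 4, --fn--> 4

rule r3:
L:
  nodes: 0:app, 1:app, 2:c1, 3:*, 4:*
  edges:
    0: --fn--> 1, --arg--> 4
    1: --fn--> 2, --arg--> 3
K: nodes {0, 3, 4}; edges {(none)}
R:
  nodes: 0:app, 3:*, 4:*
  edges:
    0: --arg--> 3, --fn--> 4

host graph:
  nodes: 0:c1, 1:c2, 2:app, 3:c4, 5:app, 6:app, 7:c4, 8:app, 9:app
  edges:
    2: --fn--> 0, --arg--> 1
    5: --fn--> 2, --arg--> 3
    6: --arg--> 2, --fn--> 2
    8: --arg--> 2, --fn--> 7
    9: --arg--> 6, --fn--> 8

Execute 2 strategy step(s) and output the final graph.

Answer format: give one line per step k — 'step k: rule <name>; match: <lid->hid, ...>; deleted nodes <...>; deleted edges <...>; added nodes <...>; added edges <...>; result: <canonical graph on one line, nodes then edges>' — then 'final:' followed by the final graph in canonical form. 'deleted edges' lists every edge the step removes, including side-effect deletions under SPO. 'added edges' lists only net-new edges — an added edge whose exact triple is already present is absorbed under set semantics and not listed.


step 1: rule r1; match: 0->9, 1->8, 2->7, 3->2, 4->6; deleted nodes 7, 8; deleted edges (8,2,arg); (8,7,fn); (9,6,arg); (9,8,fn); added nodes 10; added edges (9,6,fn); (9,10,arg); (10,2,fn); (10,6,arg); result: nodes: 0:c1, 1:c2, 2:app, 3:c4, 5:app, 6:app, 9:app, 10:app edges: (2,0,fn); (2,1,arg); (5,2,fn); (5,3,arg); (6,2,arg); (6,2,fn); (9,6,fn); (9,10,arg); (10,2,fn); (10,6,arg)
step 2: rule r3; match: 0->5, 1->2, 2->0, 3->1, 4->3; deleted nodes 0, 2; deleted edges (2,0,fn); (2,1,arg); (5,2,fn); (5,3,arg); (6,2,arg); (6,2,fn); (10,2,fn); added nodes (none); added edges (5,1,arg); (5,3,fn); result: nodes: 1:c2, 3:c4, 5:app, 6:app, 9:app, 10:app edges: (5,1,arg); (5,3,fn); (9,6,fn); (9,10,arg); (10,6,arg)
final:
nodes: 1:c2, 3:c4, 5:app, 6:app, 9:app, 10:app
edges: (5,1,arg); (5,3,fn); (9,6,fn); (9,10,arg); (10,6,arg)


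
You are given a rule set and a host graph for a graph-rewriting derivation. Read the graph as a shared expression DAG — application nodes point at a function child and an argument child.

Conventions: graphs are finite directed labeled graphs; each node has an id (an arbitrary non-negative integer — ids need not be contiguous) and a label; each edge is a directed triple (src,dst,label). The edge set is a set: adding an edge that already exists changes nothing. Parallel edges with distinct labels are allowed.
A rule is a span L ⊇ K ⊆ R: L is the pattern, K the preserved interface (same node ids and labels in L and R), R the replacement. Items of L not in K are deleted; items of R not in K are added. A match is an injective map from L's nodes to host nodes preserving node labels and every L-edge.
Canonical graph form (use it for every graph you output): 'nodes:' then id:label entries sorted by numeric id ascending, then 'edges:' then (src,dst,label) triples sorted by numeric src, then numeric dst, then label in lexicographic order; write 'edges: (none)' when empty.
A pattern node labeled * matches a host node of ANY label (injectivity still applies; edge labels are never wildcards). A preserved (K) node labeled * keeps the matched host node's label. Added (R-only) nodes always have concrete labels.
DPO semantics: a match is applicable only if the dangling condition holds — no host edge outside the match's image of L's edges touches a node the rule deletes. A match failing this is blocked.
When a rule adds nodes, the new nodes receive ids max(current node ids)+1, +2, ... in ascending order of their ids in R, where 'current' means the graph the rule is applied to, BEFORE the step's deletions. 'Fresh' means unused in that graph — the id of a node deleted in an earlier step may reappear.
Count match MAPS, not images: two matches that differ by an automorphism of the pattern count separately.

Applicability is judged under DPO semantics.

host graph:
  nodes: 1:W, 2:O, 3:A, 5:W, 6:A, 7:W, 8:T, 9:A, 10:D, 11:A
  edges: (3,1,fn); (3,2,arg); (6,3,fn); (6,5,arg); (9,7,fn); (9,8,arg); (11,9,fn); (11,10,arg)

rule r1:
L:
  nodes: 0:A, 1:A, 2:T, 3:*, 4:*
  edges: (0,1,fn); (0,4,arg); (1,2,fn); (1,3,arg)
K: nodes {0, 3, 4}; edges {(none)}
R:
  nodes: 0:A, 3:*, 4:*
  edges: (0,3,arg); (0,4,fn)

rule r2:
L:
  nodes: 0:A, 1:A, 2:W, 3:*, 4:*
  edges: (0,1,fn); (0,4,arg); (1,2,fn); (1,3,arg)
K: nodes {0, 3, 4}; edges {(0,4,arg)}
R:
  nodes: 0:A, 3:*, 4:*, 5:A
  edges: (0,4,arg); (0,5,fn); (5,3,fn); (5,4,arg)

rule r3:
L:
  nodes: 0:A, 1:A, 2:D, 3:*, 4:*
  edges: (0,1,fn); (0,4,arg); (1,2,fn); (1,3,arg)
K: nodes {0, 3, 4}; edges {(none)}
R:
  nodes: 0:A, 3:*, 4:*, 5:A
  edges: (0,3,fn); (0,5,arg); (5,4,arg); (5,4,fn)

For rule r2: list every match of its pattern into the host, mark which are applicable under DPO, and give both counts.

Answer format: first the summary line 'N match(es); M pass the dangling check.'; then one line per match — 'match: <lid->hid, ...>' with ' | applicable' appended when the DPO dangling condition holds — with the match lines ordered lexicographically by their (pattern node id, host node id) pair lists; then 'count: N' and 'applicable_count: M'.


2 match(es); 2 pass the dangling check.
match: 0->6, 1->3, 2->1, 3->2, 4->5 | applicable
match: 0->11, 1->9, 2->7, 3->8, 4->10 | applicable
count: 2
applicable_count: 2


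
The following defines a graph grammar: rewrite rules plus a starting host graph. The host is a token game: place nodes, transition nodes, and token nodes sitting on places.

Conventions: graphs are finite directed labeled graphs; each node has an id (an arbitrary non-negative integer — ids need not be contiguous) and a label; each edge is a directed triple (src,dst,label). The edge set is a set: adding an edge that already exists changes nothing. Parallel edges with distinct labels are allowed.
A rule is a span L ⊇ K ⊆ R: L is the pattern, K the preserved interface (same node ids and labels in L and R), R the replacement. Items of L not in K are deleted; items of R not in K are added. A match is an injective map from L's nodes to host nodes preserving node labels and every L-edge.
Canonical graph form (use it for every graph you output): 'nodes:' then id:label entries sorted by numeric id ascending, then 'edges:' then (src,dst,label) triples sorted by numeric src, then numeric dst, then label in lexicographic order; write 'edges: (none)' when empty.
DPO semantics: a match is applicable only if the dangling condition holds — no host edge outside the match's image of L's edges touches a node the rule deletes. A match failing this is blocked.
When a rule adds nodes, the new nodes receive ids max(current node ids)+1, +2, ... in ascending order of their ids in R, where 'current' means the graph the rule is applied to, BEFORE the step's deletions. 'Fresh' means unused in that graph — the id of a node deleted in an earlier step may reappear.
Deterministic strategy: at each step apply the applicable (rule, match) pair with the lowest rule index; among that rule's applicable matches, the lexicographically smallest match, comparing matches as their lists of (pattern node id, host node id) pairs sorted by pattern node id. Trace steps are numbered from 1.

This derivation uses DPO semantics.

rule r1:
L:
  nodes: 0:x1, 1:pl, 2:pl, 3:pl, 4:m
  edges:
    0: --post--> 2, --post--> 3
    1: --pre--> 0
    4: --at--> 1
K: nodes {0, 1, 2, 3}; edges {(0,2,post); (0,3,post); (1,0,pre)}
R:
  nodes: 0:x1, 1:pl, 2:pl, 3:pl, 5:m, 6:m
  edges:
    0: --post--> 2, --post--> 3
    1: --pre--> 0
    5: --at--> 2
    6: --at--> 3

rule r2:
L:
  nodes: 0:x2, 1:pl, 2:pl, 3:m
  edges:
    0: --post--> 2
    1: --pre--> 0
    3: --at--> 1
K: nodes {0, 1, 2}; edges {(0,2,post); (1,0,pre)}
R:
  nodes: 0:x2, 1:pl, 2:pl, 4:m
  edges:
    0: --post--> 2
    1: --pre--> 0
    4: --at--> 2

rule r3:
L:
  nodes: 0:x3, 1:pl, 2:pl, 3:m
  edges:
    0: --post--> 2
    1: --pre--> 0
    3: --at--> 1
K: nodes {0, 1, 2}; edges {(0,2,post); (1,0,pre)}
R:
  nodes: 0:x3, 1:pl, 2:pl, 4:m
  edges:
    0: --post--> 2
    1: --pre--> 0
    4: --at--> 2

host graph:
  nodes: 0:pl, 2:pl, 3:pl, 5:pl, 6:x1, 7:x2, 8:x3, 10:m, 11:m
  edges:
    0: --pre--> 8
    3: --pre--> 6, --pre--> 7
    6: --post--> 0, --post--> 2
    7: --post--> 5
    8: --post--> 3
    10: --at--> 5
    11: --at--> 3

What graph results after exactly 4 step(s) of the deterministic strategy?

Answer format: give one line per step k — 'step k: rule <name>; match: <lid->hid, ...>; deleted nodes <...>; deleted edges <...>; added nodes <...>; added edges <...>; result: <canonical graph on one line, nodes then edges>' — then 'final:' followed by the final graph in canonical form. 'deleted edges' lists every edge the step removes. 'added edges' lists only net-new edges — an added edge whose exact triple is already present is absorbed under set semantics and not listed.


step 1: rule r1; match: 0->6, 1->3, 2->0, 3->2, 4->11; deleted nodes 11; deleted edges (11,3,at); added nodes 12, 13; added edges (12,0,at); (13,2,at); result: nodes: 0:pl, 2:pl, 3:pl, 5:pl, 6:x1, 7:x2, 8:x3, 10:m, 12:m, 13:m edges: (0,8,pre); (3,6,pre); (3,7,pre); (6,0,post); (6,2,post); (7,5,post); (8,3,post); (10,5,at); (12,0,at); (13,2,at)
step 2: rule r3; match: 0->8, 1->0, 2->3, 3->12; deleted nodes 12; deleted edges (12,0,at); added nodes 14; added edges (14,3,at); result: nodes: 0:pl, 2:pl, 3:pl, 5:pl, 6:x1, 7:x2, 8:x3, 10:m, 13:m, 14:m edges: (0,8,pre); (3,6,pre); (3,7,pre); (6,0,post); (6,2,post); (7,5,post); (8,3,post); (10,5,at); (13,2,at); (14,3,at)
step 3: rule r1; match: 0->6, 1->3, 2->0, 3->2, 4->14; deleted nodes 14; deleted edges (14,3,at); added nodes 15, 16; added edges (15,0,at); (16,2,at); result: nodes: 0:pl, 2:pl, 3:pl, 5:pl, 6:x1, 7:x2, 8:x3, 10:m, 13:m, 15:m, 16:m edges: (0,8,pre); (3,6,pre); (3,7,pre); (6,0,post); (6,2,post); (7,5,post); (8,3,post); (10,5,at); (13,2,at); (15,0,at); (16,2,at)
step 4: rule r3; match: 0->8, 1->0, 2->3, 3->15; deleted nodes 15; deleted edges (15,0,at); added nodes 17; added edges (17,3,at); result: nodes: 0:pl, 2:pl, 3:pl, 5:pl, 6:x1, 7:x2, 8:x3, 10:m, 13:m, 16:m, 17:m edges: (0,8,pre); (3,6,pre); (3,7,pre); (6,0,post); (6,2,post); (7,5,post); (8,3,post); (10,5,at); (13,2,at); (16,2,at); (17,3,at)
final:
nodes: 0:pl, 2:pl, 3:pl, 5:pl, 6:x1, 7:x2, 8:x3, 10:m, 13:m, 16:m, 17:m
edges: (0,8,pre); (3,6,pre); (3,7,pre); (6,0,post); (6,2,post); (7,5,post); (8,3,post); (10,5,at); (13,2,at); (16,2,at); (17,3,at)


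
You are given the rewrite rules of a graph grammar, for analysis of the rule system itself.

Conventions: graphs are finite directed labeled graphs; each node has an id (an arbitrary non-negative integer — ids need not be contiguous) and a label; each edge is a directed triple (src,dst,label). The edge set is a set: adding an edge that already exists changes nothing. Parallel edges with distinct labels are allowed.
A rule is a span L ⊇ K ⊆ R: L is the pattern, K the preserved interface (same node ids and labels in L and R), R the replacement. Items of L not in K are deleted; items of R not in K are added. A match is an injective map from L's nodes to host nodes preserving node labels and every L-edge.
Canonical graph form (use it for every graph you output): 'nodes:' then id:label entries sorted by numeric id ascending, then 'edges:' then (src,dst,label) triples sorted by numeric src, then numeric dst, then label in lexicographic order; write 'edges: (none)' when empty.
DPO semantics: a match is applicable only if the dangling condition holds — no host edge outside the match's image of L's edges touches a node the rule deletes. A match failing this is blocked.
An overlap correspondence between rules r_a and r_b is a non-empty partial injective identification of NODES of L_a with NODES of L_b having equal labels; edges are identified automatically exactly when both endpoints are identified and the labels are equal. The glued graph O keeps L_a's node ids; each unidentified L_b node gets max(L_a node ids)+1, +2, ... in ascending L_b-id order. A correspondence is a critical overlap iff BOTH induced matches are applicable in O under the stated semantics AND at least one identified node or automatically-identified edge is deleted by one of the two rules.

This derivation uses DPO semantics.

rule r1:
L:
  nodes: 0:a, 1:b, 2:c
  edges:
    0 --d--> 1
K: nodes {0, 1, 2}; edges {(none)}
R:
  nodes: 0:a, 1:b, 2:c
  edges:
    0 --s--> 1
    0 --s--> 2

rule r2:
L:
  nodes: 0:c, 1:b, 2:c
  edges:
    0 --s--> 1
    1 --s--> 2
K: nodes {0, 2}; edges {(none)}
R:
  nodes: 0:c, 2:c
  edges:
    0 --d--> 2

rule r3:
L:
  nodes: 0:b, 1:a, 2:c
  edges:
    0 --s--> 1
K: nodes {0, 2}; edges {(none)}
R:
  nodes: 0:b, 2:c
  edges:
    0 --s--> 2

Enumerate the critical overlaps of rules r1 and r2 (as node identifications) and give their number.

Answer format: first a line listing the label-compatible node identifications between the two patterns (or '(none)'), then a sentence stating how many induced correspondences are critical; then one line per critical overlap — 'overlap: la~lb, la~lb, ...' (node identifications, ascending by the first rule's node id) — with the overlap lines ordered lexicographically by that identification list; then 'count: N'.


label-compatible node identifications between L(r1) and L(r2): 1~1, 2~0, 2~2
0 of the induced correspondences are critical overlaps of r1 and r2.
count: 0


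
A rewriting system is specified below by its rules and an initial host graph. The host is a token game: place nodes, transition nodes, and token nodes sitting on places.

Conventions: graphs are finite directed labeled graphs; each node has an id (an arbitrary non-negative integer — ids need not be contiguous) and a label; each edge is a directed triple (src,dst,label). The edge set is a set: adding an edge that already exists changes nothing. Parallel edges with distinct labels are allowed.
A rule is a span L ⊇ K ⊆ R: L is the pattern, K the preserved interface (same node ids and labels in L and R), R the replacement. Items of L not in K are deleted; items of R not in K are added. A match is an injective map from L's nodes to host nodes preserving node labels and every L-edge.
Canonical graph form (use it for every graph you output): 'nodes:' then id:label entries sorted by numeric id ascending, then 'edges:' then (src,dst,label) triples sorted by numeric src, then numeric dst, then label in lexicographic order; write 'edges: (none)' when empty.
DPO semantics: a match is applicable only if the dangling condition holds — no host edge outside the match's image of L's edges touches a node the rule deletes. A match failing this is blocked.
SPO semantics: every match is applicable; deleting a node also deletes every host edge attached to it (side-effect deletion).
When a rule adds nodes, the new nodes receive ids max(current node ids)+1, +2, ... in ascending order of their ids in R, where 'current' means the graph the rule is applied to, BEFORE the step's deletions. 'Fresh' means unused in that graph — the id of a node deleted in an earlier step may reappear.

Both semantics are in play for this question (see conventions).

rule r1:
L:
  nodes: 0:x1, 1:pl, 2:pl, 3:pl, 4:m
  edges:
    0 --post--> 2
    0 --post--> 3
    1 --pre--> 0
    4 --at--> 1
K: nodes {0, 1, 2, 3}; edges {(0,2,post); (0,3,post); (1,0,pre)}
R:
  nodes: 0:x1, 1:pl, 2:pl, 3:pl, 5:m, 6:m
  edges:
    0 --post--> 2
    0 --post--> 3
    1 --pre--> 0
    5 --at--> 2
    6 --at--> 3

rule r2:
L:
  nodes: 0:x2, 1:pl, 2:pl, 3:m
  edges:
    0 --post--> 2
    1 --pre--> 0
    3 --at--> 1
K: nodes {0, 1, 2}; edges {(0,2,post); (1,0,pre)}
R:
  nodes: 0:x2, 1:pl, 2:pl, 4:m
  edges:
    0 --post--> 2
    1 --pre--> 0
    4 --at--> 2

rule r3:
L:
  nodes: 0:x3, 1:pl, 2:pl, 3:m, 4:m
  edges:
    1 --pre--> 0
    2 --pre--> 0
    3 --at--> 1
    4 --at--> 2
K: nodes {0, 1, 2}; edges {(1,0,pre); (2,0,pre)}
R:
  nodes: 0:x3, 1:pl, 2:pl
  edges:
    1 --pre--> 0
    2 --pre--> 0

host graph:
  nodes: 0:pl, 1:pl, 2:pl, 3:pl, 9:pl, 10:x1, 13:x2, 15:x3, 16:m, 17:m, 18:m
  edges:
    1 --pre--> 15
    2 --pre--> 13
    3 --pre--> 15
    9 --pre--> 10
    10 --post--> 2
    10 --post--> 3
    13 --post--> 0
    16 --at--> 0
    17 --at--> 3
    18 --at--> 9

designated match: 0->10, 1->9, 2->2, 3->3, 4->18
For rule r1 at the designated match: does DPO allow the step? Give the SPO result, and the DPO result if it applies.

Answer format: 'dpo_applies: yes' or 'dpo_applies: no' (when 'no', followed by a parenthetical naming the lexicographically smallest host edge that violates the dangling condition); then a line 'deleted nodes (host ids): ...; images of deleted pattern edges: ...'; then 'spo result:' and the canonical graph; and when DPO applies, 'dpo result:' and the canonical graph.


dpo_applies: yes
deleted nodes (host ids): 18; images of deleted pattern edges: (18,9,at)
spo result:
nodes: 0:pl, 1:pl, 2:pl, 3:pl, 9:pl, 10:x1, 13:x2, 15:x3, 16:m, 17:m, 19:m, 20:m
edges: (1,15,pre); (2,13,pre); (3,15,pre); (9,10,pre); (10,2,post); (10,3,post); (13,0,post); (16,0,at); (17,3,at); (19,2,at); (20,3,at)
dpo result:
nodes: 0:pl, 1:pl, 2:pl, 3:pl, 9:pl, 10:x1, 13:x2, 15:x3, 16:m, 17:m, 19:m, 20:m
edges: (1,15,pre); (2,13,pre); (3,15,pre); (9,10,pre); (10,2,post); (10,3,post); (13,0,post); (16,0,at); (17,3,at); (19,2,at); (20,3,at)


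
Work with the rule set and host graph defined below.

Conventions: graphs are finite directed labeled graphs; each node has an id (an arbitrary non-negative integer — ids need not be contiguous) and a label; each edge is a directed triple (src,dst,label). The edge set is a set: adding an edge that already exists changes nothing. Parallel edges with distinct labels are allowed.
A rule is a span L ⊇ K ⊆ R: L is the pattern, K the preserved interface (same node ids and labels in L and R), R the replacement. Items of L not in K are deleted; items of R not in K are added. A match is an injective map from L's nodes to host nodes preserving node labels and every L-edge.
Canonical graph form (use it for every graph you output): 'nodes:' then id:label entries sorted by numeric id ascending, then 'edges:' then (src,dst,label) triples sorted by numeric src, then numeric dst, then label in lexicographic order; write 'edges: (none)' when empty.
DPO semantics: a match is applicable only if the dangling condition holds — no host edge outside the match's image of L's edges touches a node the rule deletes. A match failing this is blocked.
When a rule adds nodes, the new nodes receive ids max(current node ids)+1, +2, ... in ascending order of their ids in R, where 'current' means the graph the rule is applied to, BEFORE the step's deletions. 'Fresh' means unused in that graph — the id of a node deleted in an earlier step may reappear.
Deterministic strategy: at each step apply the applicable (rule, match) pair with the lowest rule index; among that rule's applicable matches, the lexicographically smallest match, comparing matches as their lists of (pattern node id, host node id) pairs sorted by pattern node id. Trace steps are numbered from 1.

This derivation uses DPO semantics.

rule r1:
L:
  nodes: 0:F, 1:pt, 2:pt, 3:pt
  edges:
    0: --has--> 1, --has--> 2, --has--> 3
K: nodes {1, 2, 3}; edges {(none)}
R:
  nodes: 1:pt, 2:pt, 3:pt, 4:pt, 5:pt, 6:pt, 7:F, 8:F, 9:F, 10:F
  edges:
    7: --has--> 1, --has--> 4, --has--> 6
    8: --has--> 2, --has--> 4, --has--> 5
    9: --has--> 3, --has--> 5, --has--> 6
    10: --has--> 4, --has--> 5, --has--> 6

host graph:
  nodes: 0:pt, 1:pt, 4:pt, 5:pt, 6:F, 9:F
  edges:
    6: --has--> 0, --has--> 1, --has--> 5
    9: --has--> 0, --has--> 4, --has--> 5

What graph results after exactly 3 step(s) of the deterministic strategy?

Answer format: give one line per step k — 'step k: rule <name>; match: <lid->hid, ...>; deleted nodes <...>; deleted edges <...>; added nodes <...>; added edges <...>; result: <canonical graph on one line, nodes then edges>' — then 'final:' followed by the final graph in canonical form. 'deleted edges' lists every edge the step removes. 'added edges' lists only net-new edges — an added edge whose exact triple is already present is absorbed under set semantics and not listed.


step 1: rule r1; match: 0->6, 1->0, 2->1, 3->5; deleted nodes 6; deleted edges (6,0,has); (6,1,has); (6,5,has); added nodes 10, 11, 12, 13, 14, 15, 16; added edges (13,0,has); (13,10,has); (13,12,has); (14,1,has); (14,10,has); (14,11,has); (15,5,has); (15,11,has); (15,12,has); (16,10,has); (16,11,has); (16,12,has); result: nodes: 0:pt, 1:pt, 4:pt, 5:pt, 9:F, 10:pt, 11:pt, 12:pt, 13:F, 14:F, 15:F, 16:F edges: (9,0,has); (9,4,has); (9,5,has); (13,0,has); (13,10,has); (13,12,has); (14,1,has); (14,10,has); (14,11,has); (15,5,has); (15,11,has); (15,12,has); (16,10,has); (16,11,has); (16,12,has)
step 2: rule r1; match: 0->9, 1->0, 2->4, 3->5; deleted nodes 9; deleted edges (9,0,has); (9,4,has); (9,5,has); added nodes 17, 18, 19, 20, 21, 22, 23; added edges (20,0,has); (20,17,has); (20,19,has); (21,4,has); (21,17,has); (21,18,has); (22,5,has); (22,18,has); (22,19,has); (23,17,has); (23,18,has); (23,19,has); result: nodes: 0:pt, 1:pt, 4:pt, 5:pt, 10:pt, 11:pt, 12:pt, 13:F, 14:F, 15:F, 16:F, 17:pt, 18:pt, 19:pt, 20:F, 21:F, 22:F, 23:F edges: (13,0,has); (13,10,has); (13,12,has); (14,1,has); (14,10,has); (14,11,has); (15,5,has); (15,11,has); (15,12,has); (16,10,has); (16,11,has); (16,12,has); (20,0,has); (20,17,has); (20,19,has); (21,4,has); (21,17,has); (21,18,has); (22,5,has); (22,18,has); (22,19,has); (23,17,has); (23,18,has); (23,19,has)
step 3: rule r1; match: 0->13, 1->0, 2->10, 3->12; deleted nodes 13; deleted edges (13,0,has); (13,10,has); (13,12,has); added nodes 24, 25, 26, 27, 28, 29, 30; added edges (27,0,has); (27,24,has); (27,26,has); (28,10,has); (28,24,has); (28,25,has); (29,12,has); (29,25,has); (29,26,has); (30,24,has); (30,25,has); (30,26,has); result: nodes: 0:pt, 1:pt, 4:pt, 5:pt, 10:pt, 11:pt, 12:pt, 14:F, 15:F, 16:F, 17:pt, 18:pt, 19:pt, 20:F, 21:F, 22:F, 23:F, 24:pt, 25:pt, 26:pt, 27:F, 28:F, 29:F, 30:F edges: (14,1,has); (14,10,has); (14,11,has); (15,5,has); (15,11,has); (15,12,has); (16,10,has); (16,11,has); (16,12,has); (20,0,has); (20,17,has); (20,19,has); (21,4,has); (21,17,has); (21,18,has); (22,5,has); (22,18,has); (22,19,has); (23,17,has); (23,18,has); (23,19,has); (27,0,has); (27,24,has); (27,26,has); (28,10,has); (28,24,has); (28,25,has); (29,12,has); (29,25,has); (29,26,has); (30,24,has); (30,25,has); (30,26,has)
final:
nodes: 0:pt, 1:pt, 4:pt, 5:pt, 10:pt, 11:pt, 12:pt, 14:F, 15:F, 16:F, 17:pt, 18:pt, 19:pt, 20:F, 21:F, 22:F, 23:F, 24:pt, 25:pt, 26:pt, 27:F, 28:F, 29:F, 30:F
edges: (14,1,has); (14,10,has); (14,11,has); (15,5,has); (15,11,has); (15,12,has); (16,10,has); (16,11,has); (16,12,has); (20,0,has); (20,17,has); (20,19,has); (21,4,has); (21,17,has); (21,18,has); (22,5,has); (22,18,has); (22,19,has); (23,17,has); (23,18,has); (23,19,has); (27,0,has); (27,24,has); (27,26,has); (28,10,has); (28,24,has); (28,25,has); (29,12,has); (29,25,has); (29,26,has); (30,24,has); (30,25,has); (30,26,has)


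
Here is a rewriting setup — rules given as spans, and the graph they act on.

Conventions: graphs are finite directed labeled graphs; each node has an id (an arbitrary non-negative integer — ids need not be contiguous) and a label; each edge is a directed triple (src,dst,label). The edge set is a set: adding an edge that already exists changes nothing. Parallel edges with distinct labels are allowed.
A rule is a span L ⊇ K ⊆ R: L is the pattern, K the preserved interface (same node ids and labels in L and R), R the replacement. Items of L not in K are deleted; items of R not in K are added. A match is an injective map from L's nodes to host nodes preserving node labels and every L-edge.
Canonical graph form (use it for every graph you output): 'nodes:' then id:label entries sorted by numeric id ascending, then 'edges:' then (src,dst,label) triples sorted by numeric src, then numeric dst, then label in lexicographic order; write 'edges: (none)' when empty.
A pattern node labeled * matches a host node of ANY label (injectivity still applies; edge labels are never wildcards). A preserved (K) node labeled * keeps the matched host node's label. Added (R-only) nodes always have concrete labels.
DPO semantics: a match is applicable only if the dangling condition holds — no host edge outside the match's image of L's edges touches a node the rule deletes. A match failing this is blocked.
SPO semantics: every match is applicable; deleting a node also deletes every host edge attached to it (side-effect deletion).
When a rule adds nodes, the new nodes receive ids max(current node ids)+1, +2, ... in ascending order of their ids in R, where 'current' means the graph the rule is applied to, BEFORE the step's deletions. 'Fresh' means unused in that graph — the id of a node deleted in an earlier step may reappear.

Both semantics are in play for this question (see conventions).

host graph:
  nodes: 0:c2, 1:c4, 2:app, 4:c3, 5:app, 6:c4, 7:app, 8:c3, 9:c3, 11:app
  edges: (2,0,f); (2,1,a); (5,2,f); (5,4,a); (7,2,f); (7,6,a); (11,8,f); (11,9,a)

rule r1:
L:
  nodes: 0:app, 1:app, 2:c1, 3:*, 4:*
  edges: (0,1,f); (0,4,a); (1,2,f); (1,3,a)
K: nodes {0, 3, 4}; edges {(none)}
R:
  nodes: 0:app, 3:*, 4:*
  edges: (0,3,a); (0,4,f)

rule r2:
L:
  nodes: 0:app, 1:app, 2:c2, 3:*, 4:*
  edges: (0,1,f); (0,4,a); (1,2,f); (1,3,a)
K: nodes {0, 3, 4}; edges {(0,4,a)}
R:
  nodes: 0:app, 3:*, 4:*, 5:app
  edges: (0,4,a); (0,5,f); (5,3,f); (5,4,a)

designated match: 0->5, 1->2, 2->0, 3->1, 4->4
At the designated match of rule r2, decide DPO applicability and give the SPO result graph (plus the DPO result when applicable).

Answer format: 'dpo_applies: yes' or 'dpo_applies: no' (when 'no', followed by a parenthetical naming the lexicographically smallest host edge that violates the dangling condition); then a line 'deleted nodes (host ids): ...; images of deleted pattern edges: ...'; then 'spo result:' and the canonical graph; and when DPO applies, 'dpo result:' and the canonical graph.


dpo_applies: no
(the rule deletes node 2, which keeps host edge (7,2,f) outside the match image — the dangling condition fails, DPO blocks; SPO proceeds and side-deletes such edges)
deleted nodes (host ids): 0, 2; images of deleted pattern edges: (2,0,f); (2,1,a); (5,2,f)
spo result:
nodes: 1:c4, 4:c3, 5:app, 6:c4, 7:app, 8:c3, 9:c3, 11:app, 12:app
edges: (5,4,a); (5,12,f); (7,6,a); (11,8,f); (11,9,a); (12,1,f); (12,4,a)
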